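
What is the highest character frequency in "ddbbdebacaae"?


Input: ddbbdebacaae
Character counts:
  'a': 3
  'b': 3
  'c': 1
  'd': 3
  'e': 2
Maximum frequency: 3

3


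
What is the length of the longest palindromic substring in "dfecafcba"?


Input: "dfecafcba"
Checking substrings for palindromes:
  No multi-char palindromic substrings found
Longest palindromic substring: "d" with length 1

1


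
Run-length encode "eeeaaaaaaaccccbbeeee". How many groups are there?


Input: eeeaaaaaaaccccbbeeee
Scanning for consecutive runs:
  Group 1: 'e' x 3 (positions 0-2)
  Group 2: 'a' x 7 (positions 3-9)
  Group 3: 'c' x 4 (positions 10-13)
  Group 4: 'b' x 2 (positions 14-15)
  Group 5: 'e' x 4 (positions 16-19)
Total groups: 5

5


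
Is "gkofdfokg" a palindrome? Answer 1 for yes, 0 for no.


Input: gkofdfokg
Reversed: gkofdfokg
  Compare pos 0 ('g') with pos 8 ('g'): match
  Compare pos 1 ('k') with pos 7 ('k'): match
  Compare pos 2 ('o') with pos 6 ('o'): match
  Compare pos 3 ('f') with pos 5 ('f'): match
Result: palindrome

1


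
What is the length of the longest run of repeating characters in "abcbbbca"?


Input: "abcbbbca"
Scanning for longest run:
  Position 1 ('b'): new char, reset run to 1
  Position 2 ('c'): new char, reset run to 1
  Position 3 ('b'): new char, reset run to 1
  Position 4 ('b'): continues run of 'b', length=2
  Position 5 ('b'): continues run of 'b', length=3
  Position 6 ('c'): new char, reset run to 1
  Position 7 ('a'): new char, reset run to 1
Longest run: 'b' with length 3

3


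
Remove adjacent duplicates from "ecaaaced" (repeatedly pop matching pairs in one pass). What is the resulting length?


Input: ecaaaced
Stack-based adjacent duplicate removal:
  Read 'e': push. Stack: e
  Read 'c': push. Stack: ec
  Read 'a': push. Stack: eca
  Read 'a': matches stack top 'a' => pop. Stack: ec
  Read 'a': push. Stack: eca
  Read 'c': push. Stack: ecac
  Read 'e': push. Stack: ecace
  Read 'd': push. Stack: ecaced
Final stack: "ecaced" (length 6)

6


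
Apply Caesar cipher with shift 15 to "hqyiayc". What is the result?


Caesar cipher: shift "hqyiayc" by 15
  'h' (pos 7) + 15 = pos 22 = 'w'
  'q' (pos 16) + 15 = pos 5 = 'f'
  'y' (pos 24) + 15 = pos 13 = 'n'
  'i' (pos 8) + 15 = pos 23 = 'x'
  'a' (pos 0) + 15 = pos 15 = 'p'
  'y' (pos 24) + 15 = pos 13 = 'n'
  'c' (pos 2) + 15 = pos 17 = 'r'
Result: wfnxpnr

wfnxpnr


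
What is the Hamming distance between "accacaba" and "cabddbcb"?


Comparing "accacaba" and "cabddbcb" position by position:
  Position 0: 'a' vs 'c' => differ
  Position 1: 'c' vs 'a' => differ
  Position 2: 'c' vs 'b' => differ
  Position 3: 'a' vs 'd' => differ
  Position 4: 'c' vs 'd' => differ
  Position 5: 'a' vs 'b' => differ
  Position 6: 'b' vs 'c' => differ
  Position 7: 'a' vs 'b' => differ
Total differences (Hamming distance): 8

8


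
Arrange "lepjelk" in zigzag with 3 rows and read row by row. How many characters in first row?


Zigzag "lepjelk" into 3 rows:
Placing characters:
  'l' => row 0
  'e' => row 1
  'p' => row 2
  'j' => row 1
  'e' => row 0
  'l' => row 1
  'k' => row 2
Rows:
  Row 0: "le"
  Row 1: "ejl"
  Row 2: "pk"
First row length: 2

2


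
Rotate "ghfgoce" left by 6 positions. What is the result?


Input: "ghfgoce", rotate left by 6
First 6 characters: "ghfgoc"
Remaining characters: "e"
Concatenate remaining + first: "e" + "ghfgoc" = "eghfgoc"

eghfgoc


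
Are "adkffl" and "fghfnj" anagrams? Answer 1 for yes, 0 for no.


Strings: "adkffl", "fghfnj"
Sorted first:  adffkl
Sorted second: ffghjn
Differ at position 0: 'a' vs 'f' => not anagrams

0


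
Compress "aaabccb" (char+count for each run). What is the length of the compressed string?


Input: aaabccb
Runs:
  'a' x 3 => "a3"
  'b' x 1 => "b1"
  'c' x 2 => "c2"
  'b' x 1 => "b1"
Compressed: "a3b1c2b1"
Compressed length: 8

8


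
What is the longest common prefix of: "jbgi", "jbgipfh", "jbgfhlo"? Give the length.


Words: jbgi, jbgipfh, jbgfhlo
  Position 0: all 'j' => match
  Position 1: all 'b' => match
  Position 2: all 'g' => match
  Position 3: ('i', 'i', 'f') => mismatch, stop
LCP = "jbg" (length 3)

3


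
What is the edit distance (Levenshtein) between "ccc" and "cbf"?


Computing edit distance: "ccc" -> "cbf"
DP table:
           c    b    f
      0    1    2    3
  c   1    0    1    2
  c   2    1    1    2
  c   3    2    2    2
Edit distance = dp[3][3] = 2

2


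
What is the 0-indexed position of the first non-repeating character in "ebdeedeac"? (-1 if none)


Input: ebdeedeac
Character frequencies:
  'a': 1
  'b': 1
  'c': 1
  'd': 2
  'e': 4
Scanning left to right for freq == 1:
  Position 0 ('e'): freq=4, skip
  Position 1 ('b'): unique! => answer = 1

1


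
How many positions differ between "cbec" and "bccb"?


Comparing "cbec" and "bccb" position by position:
  Position 0: 'c' vs 'b' => DIFFER
  Position 1: 'b' vs 'c' => DIFFER
  Position 2: 'e' vs 'c' => DIFFER
  Position 3: 'c' vs 'b' => DIFFER
Positions that differ: 4

4


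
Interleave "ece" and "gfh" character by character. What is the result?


Interleaving "ece" and "gfh":
  Position 0: 'e' from first, 'g' from second => "eg"
  Position 1: 'c' from first, 'f' from second => "cf"
  Position 2: 'e' from first, 'h' from second => "eh"
Result: egcfeh

egcfeh


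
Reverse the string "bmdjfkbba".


Input: bmdjfkbba
Reading characters right to left:
  Position 8: 'a'
  Position 7: 'b'
  Position 6: 'b'
  Position 5: 'k'
  Position 4: 'f'
  Position 3: 'j'
  Position 2: 'd'
  Position 1: 'm'
  Position 0: 'b'
Reversed: abbkfjdmb

abbkfjdmb


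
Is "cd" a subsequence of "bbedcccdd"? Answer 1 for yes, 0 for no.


Check if "cd" is a subsequence of "bbedcccdd"
Greedy scan:
  Position 0 ('b'): no match needed
  Position 1 ('b'): no match needed
  Position 2 ('e'): no match needed
  Position 3 ('d'): no match needed
  Position 4 ('c'): matches sub[0] = 'c'
  Position 5 ('c'): no match needed
  Position 6 ('c'): no match needed
  Position 7 ('d'): matches sub[1] = 'd'
  Position 8 ('d'): no match needed
All 2 characters matched => is a subsequence

1


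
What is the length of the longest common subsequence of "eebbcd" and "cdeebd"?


LCS of "eebbcd" and "cdeebd"
DP table:
           c    d    e    e    b    d
      0    0    0    0    0    0    0
  e   0    0    0    1    1    1    1
  e   0    0    0    1    2    2    2
  b   0    0    0    1    2    3    3
  b   0    0    0    1    2    3    3
  c   0    1    1    1    2    3    3
  d   0    1    2    2    2    3    4
LCS length = dp[6][6] = 4

4


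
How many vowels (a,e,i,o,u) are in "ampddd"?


Input: ampddd
Checking each character:
  'a' at position 0: vowel (running total: 1)
  'm' at position 1: consonant
  'p' at position 2: consonant
  'd' at position 3: consonant
  'd' at position 4: consonant
  'd' at position 5: consonant
Total vowels: 1

1


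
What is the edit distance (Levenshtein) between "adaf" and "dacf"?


Computing edit distance: "adaf" -> "dacf"
DP table:
           d    a    c    f
      0    1    2    3    4
  a   1    1    1    2    3
  d   2    1    2    2    3
  a   3    2    1    2    3
  f   4    3    2    2    2
Edit distance = dp[4][4] = 2

2


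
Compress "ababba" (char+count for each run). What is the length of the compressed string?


Input: ababba
Runs:
  'a' x 1 => "a1"
  'b' x 1 => "b1"
  'a' x 1 => "a1"
  'b' x 2 => "b2"
  'a' x 1 => "a1"
Compressed: "a1b1a1b2a1"
Compressed length: 10

10


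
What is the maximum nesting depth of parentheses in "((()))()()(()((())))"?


Input: "((()))()()(()((())))"
Tracking depth:
  Position 0 '(': depth becomes 1
  Position 1 '(': depth becomes 2
  Position 2 '(': depth becomes 3
  Position 3 ')': depth becomes 2
  Position 4 ')': depth becomes 1
  Position 5 ')': depth becomes 0
  Position 6 '(': depth becomes 1
  Position 7 ')': depth becomes 0
  Position 8 '(': depth becomes 1
  Position 9 ')': depth becomes 0
  Position 10 '(': depth becomes 1
  Position 11 '(': depth becomes 2
  Position 12 ')': depth becomes 1
  Position 13 '(': depth becomes 2
  Position 14 '(': depth becomes 3
  Position 15 '(': depth becomes 4
  Position 16 ')': depth becomes 3
  Position 17 ')': depth becomes 2
  Position 18 ')': depth becomes 1
  Position 19 ')': depth becomes 0
Maximum depth reached: 4

4


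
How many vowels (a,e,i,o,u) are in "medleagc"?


Input: medleagc
Checking each character:
  'm' at position 0: consonant
  'e' at position 1: vowel (running total: 1)
  'd' at position 2: consonant
  'l' at position 3: consonant
  'e' at position 4: vowel (running total: 2)
  'a' at position 5: vowel (running total: 3)
  'g' at position 6: consonant
  'c' at position 7: consonant
Total vowels: 3

3


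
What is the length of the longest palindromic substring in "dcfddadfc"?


Input: "dcfddadfc"
Checking substrings for palindromes:
  [4:7] "dad" (len 3) => palindrome
  [3:5] "dd" (len 2) => palindrome
Longest palindromic substring: "dad" with length 3

3


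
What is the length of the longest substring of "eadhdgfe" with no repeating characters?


Input: "eadhdgfe"
Sliding window (track last position of each char):
  Position 0 ('e'): window [0,0] length 1 -- new best
  Position 1 ('a'): window [0,1] length 2 -- new best
  Position 2 ('d'): window [0,2] length 3 -- new best
  Position 3 ('h'): window [0,3] length 4 -- new best
  Position 4 ('d'): repeat (last at 2), move window start to 3
  Position 4 ('d'): window [3,4] length 2
  Position 5 ('g'): window [3,5] length 3
  Position 6 ('f'): window [3,6] length 4
  Position 7 ('e'): window [3,7] length 5 -- new best
Longest substring with no repeats: "hdgfe" with length 5

5


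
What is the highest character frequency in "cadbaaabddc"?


Input: cadbaaabddc
Character counts:
  'a': 4
  'b': 2
  'c': 2
  'd': 3
Maximum frequency: 4

4


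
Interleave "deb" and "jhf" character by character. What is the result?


Interleaving "deb" and "jhf":
  Position 0: 'd' from first, 'j' from second => "dj"
  Position 1: 'e' from first, 'h' from second => "eh"
  Position 2: 'b' from first, 'f' from second => "bf"
Result: djehbf

djehbf


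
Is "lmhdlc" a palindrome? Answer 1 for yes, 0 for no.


Input: lmhdlc
Reversed: cldhml
  Compare pos 0 ('l') with pos 5 ('c'): MISMATCH
  Compare pos 1 ('m') with pos 4 ('l'): MISMATCH
  Compare pos 2 ('h') with pos 3 ('d'): MISMATCH
Result: not a palindrome

0


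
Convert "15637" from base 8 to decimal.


Input: "15637" in base 8
Positional expansion:
  Digit '1' (value 1) x 8^4 = 4096
  Digit '5' (value 5) x 8^3 = 2560
  Digit '6' (value 6) x 8^2 = 384
  Digit '3' (value 3) x 8^1 = 24
  Digit '7' (value 7) x 8^0 = 7
Sum = 7071

7071


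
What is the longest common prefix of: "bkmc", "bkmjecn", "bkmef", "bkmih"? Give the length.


Words: bkmc, bkmjecn, bkmef, bkmih
  Position 0: all 'b' => match
  Position 1: all 'k' => match
  Position 2: all 'm' => match
  Position 3: ('c', 'j', 'e', 'i') => mismatch, stop
LCP = "bkm" (length 3)

3


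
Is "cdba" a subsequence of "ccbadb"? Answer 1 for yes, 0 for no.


Check if "cdba" is a subsequence of "ccbadb"
Greedy scan:
  Position 0 ('c'): matches sub[0] = 'c'
  Position 1 ('c'): no match needed
  Position 2 ('b'): no match needed
  Position 3 ('a'): no match needed
  Position 4 ('d'): matches sub[1] = 'd'
  Position 5 ('b'): matches sub[2] = 'b'
Only matched 3/4 characters => not a subsequence

0


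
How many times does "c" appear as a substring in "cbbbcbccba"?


Searching for "c" in "cbbbcbccba"
Scanning each position:
  Position 0: "c" => MATCH
  Position 1: "b" => no
  Position 2: "b" => no
  Position 3: "b" => no
  Position 4: "c" => MATCH
  Position 5: "b" => no
  Position 6: "c" => MATCH
  Position 7: "c" => MATCH
  Position 8: "b" => no
  Position 9: "a" => no
Total occurrences: 4

4


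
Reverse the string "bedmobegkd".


Input: bedmobegkd
Reading characters right to left:
  Position 9: 'd'
  Position 8: 'k'
  Position 7: 'g'
  Position 6: 'e'
  Position 5: 'b'
  Position 4: 'o'
  Position 3: 'm'
  Position 2: 'd'
  Position 1: 'e'
  Position 0: 'b'
Reversed: dkgebomdeb

dkgebomdeb


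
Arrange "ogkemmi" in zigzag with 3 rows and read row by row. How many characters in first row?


Zigzag "ogkemmi" into 3 rows:
Placing characters:
  'o' => row 0
  'g' => row 1
  'k' => row 2
  'e' => row 1
  'm' => row 0
  'm' => row 1
  'i' => row 2
Rows:
  Row 0: "om"
  Row 1: "gem"
  Row 2: "ki"
First row length: 2

2


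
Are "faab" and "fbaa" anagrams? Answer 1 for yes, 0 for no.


Strings: "faab", "fbaa"
Sorted first:  aabf
Sorted second: aabf
Sorted forms match => anagrams

1


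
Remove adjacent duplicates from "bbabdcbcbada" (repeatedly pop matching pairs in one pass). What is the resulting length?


Input: bbabdcbcbada
Stack-based adjacent duplicate removal:
  Read 'b': push. Stack: b
  Read 'b': matches stack top 'b' => pop. Stack: (empty)
  Read 'a': push. Stack: a
  Read 'b': push. Stack: ab
  Read 'd': push. Stack: abd
  Read 'c': push. Stack: abdc
  Read 'b': push. Stack: abdcb
  Read 'c': push. Stack: abdcbc
  Read 'b': push. Stack: abdcbcb
  Read 'a': push. Stack: abdcbcba
  Read 'd': push. Stack: abdcbcbad
  Read 'a': push. Stack: abdcbcbada
Final stack: "abdcbcbada" (length 10)

10


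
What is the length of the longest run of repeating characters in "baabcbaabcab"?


Input: "baabcbaabcab"
Scanning for longest run:
  Position 1 ('a'): new char, reset run to 1
  Position 2 ('a'): continues run of 'a', length=2
  Position 3 ('b'): new char, reset run to 1
  Position 4 ('c'): new char, reset run to 1
  Position 5 ('b'): new char, reset run to 1
  Position 6 ('a'): new char, reset run to 1
  Position 7 ('a'): continues run of 'a', length=2
  Position 8 ('b'): new char, reset run to 1
  Position 9 ('c'): new char, reset run to 1
  Position 10 ('a'): new char, reset run to 1
  Position 11 ('b'): new char, reset run to 1
Longest run: 'a' with length 2

2


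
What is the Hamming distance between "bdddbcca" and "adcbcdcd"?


Comparing "bdddbcca" and "adcbcdcd" position by position:
  Position 0: 'b' vs 'a' => differ
  Position 1: 'd' vs 'd' => same
  Position 2: 'd' vs 'c' => differ
  Position 3: 'd' vs 'b' => differ
  Position 4: 'b' vs 'c' => differ
  Position 5: 'c' vs 'd' => differ
  Position 6: 'c' vs 'c' => same
  Position 7: 'a' vs 'd' => differ
Total differences (Hamming distance): 6

6


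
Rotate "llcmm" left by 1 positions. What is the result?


Input: "llcmm", rotate left by 1
First 1 characters: "l"
Remaining characters: "lcmm"
Concatenate remaining + first: "lcmm" + "l" = "lcmml"

lcmml


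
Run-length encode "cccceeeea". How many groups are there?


Input: cccceeeea
Scanning for consecutive runs:
  Group 1: 'c' x 4 (positions 0-3)
  Group 2: 'e' x 4 (positions 4-7)
  Group 3: 'a' x 1 (positions 8-8)
Total groups: 3

3


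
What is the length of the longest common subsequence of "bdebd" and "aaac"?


LCS of "bdebd" and "aaac"
DP table:
           a    a    a    c
      0    0    0    0    0
  b   0    0    0    0    0
  d   0    0    0    0    0
  e   0    0    0    0    0
  b   0    0    0    0    0
  d   0    0    0    0    0
LCS length = dp[5][4] = 0

0


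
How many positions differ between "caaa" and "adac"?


Comparing "caaa" and "adac" position by position:
  Position 0: 'c' vs 'a' => DIFFER
  Position 1: 'a' vs 'd' => DIFFER
  Position 2: 'a' vs 'a' => same
  Position 3: 'a' vs 'c' => DIFFER
Positions that differ: 3

3


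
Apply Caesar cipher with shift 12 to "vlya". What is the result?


Caesar cipher: shift "vlya" by 12
  'v' (pos 21) + 12 = pos 7 = 'h'
  'l' (pos 11) + 12 = pos 23 = 'x'
  'y' (pos 24) + 12 = pos 10 = 'k'
  'a' (pos 0) + 12 = pos 12 = 'm'
Result: hxkm

hxkm


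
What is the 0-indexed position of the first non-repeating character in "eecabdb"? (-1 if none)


Input: eecabdb
Character frequencies:
  'a': 1
  'b': 2
  'c': 1
  'd': 1
  'e': 2
Scanning left to right for freq == 1:
  Position 0 ('e'): freq=2, skip
  Position 1 ('e'): freq=2, skip
  Position 2 ('c'): unique! => answer = 2

2


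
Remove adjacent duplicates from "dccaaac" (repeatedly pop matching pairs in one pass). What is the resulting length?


Input: dccaaac
Stack-based adjacent duplicate removal:
  Read 'd': push. Stack: d
  Read 'c': push. Stack: dc
  Read 'c': matches stack top 'c' => pop. Stack: d
  Read 'a': push. Stack: da
  Read 'a': matches stack top 'a' => pop. Stack: d
  Read 'a': push. Stack: da
  Read 'c': push. Stack: dac
Final stack: "dac" (length 3)

3


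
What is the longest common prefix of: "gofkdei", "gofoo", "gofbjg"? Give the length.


Words: gofkdei, gofoo, gofbjg
  Position 0: all 'g' => match
  Position 1: all 'o' => match
  Position 2: all 'f' => match
  Position 3: ('k', 'o', 'b') => mismatch, stop
LCP = "gof" (length 3)

3


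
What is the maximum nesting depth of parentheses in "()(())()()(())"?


Input: "()(())()()(())"
Tracking depth:
  Position 0 '(': depth becomes 1
  Position 1 ')': depth becomes 0
  Position 2 '(': depth becomes 1
  Position 3 '(': depth becomes 2
  Position 4 ')': depth becomes 1
  Position 5 ')': depth becomes 0
  Position 6 '(': depth becomes 1
  Position 7 ')': depth becomes 0
  Position 8 '(': depth becomes 1
  Position 9 ')': depth becomes 0
  Position 10 '(': depth becomes 1
  Position 11 '(': depth becomes 2
  Position 12 ')': depth becomes 1
  Position 13 ')': depth becomes 0
Maximum depth reached: 2

2


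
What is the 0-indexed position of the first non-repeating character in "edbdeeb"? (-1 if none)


Input: edbdeeb
Character frequencies:
  'b': 2
  'd': 2
  'e': 3
Scanning left to right for freq == 1:
  Position 0 ('e'): freq=3, skip
  Position 1 ('d'): freq=2, skip
  Position 2 ('b'): freq=2, skip
  Position 3 ('d'): freq=2, skip
  Position 4 ('e'): freq=3, skip
  Position 5 ('e'): freq=3, skip
  Position 6 ('b'): freq=2, skip
  No unique character found => answer = -1

-1


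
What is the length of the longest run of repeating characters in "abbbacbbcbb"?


Input: "abbbacbbcbb"
Scanning for longest run:
  Position 1 ('b'): new char, reset run to 1
  Position 2 ('b'): continues run of 'b', length=2
  Position 3 ('b'): continues run of 'b', length=3
  Position 4 ('a'): new char, reset run to 1
  Position 5 ('c'): new char, reset run to 1
  Position 6 ('b'): new char, reset run to 1
  Position 7 ('b'): continues run of 'b', length=2
  Position 8 ('c'): new char, reset run to 1
  Position 9 ('b'): new char, reset run to 1
  Position 10 ('b'): continues run of 'b', length=2
Longest run: 'b' with length 3

3


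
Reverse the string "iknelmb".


Input: iknelmb
Reading characters right to left:
  Position 6: 'b'
  Position 5: 'm'
  Position 4: 'l'
  Position 3: 'e'
  Position 2: 'n'
  Position 1: 'k'
  Position 0: 'i'
Reversed: bmlenki

bmlenki


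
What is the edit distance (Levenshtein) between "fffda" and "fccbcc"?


Computing edit distance: "fffda" -> "fccbcc"
DP table:
           f    c    c    b    c    c
      0    1    2    3    4    5    6
  f   1    0    1    2    3    4    5
  f   2    1    1    2    3    4    5
  f   3    2    2    2    3    4    5
  d   4    3    3    3    3    4    5
  a   5    4    4    4    4    4    5
Edit distance = dp[5][6] = 5

5


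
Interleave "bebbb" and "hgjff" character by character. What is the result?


Interleaving "bebbb" and "hgjff":
  Position 0: 'b' from first, 'h' from second => "bh"
  Position 1: 'e' from first, 'g' from second => "eg"
  Position 2: 'b' from first, 'j' from second => "bj"
  Position 3: 'b' from first, 'f' from second => "bf"
  Position 4: 'b' from first, 'f' from second => "bf"
Result: bhegbjbfbf

bhegbjbfbf


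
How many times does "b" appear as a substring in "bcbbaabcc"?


Searching for "b" in "bcbbaabcc"
Scanning each position:
  Position 0: "b" => MATCH
  Position 1: "c" => no
  Position 2: "b" => MATCH
  Position 3: "b" => MATCH
  Position 4: "a" => no
  Position 5: "a" => no
  Position 6: "b" => MATCH
  Position 7: "c" => no
  Position 8: "c" => no
Total occurrences: 4

4


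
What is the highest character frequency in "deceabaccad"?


Input: deceabaccad
Character counts:
  'a': 3
  'b': 1
  'c': 3
  'd': 2
  'e': 2
Maximum frequency: 3

3


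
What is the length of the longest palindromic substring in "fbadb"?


Input: "fbadb"
Checking substrings for palindromes:
  No multi-char palindromic substrings found
Longest palindromic substring: "f" with length 1

1


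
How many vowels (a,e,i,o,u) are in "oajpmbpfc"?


Input: oajpmbpfc
Checking each character:
  'o' at position 0: vowel (running total: 1)
  'a' at position 1: vowel (running total: 2)
  'j' at position 2: consonant
  'p' at position 3: consonant
  'm' at position 4: consonant
  'b' at position 5: consonant
  'p' at position 6: consonant
  'f' at position 7: consonant
  'c' at position 8: consonant
Total vowels: 2

2


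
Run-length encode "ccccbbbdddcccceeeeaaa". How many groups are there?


Input: ccccbbbdddcccceeeeaaa
Scanning for consecutive runs:
  Group 1: 'c' x 4 (positions 0-3)
  Group 2: 'b' x 3 (positions 4-6)
  Group 3: 'd' x 3 (positions 7-9)
  Group 4: 'c' x 4 (positions 10-13)
  Group 5: 'e' x 4 (positions 14-17)
  Group 6: 'a' x 3 (positions 18-20)
Total groups: 6

6


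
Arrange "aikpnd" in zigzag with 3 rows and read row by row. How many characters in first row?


Zigzag "aikpnd" into 3 rows:
Placing characters:
  'a' => row 0
  'i' => row 1
  'k' => row 2
  'p' => row 1
  'n' => row 0
  'd' => row 1
Rows:
  Row 0: "an"
  Row 1: "ipd"
  Row 2: "k"
First row length: 2

2


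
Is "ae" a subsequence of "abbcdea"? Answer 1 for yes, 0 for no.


Check if "ae" is a subsequence of "abbcdea"
Greedy scan:
  Position 0 ('a'): matches sub[0] = 'a'
  Position 1 ('b'): no match needed
  Position 2 ('b'): no match needed
  Position 3 ('c'): no match needed
  Position 4 ('d'): no match needed
  Position 5 ('e'): matches sub[1] = 'e'
  Position 6 ('a'): no match needed
All 2 characters matched => is a subsequence

1


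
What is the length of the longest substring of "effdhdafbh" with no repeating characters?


Input: "effdhdafbh"
Sliding window (track last position of each char):
  Position 0 ('e'): window [0,0] length 1 -- new best
  Position 1 ('f'): window [0,1] length 2 -- new best
  Position 2 ('f'): repeat (last at 1), move window start to 2
  Position 2 ('f'): window [2,2] length 1
  Position 3 ('d'): window [2,3] length 2
  Position 4 ('h'): window [2,4] length 3 -- new best
  Position 5 ('d'): repeat (last at 3), move window start to 4
  Position 5 ('d'): window [4,5] length 2
  Position 6 ('a'): window [4,6] length 3
  Position 7 ('f'): window [4,7] length 4 -- new best
  Position 8 ('b'): window [4,8] length 5 -- new best
  Position 9 ('h'): repeat (last at 4), move window start to 5
  Position 9 ('h'): window [5,9] length 5
Longest substring with no repeats: "hdafb" with length 5

5


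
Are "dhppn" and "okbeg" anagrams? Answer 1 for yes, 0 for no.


Strings: "dhppn", "okbeg"
Sorted first:  dhnpp
Sorted second: begko
Differ at position 0: 'd' vs 'b' => not anagrams

0


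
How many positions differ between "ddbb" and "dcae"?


Comparing "ddbb" and "dcae" position by position:
  Position 0: 'd' vs 'd' => same
  Position 1: 'd' vs 'c' => DIFFER
  Position 2: 'b' vs 'a' => DIFFER
  Position 3: 'b' vs 'e' => DIFFER
Positions that differ: 3

3


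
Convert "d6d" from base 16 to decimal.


Input: "d6d" in base 16
Positional expansion:
  Digit 'd' (value 13) x 16^2 = 3328
  Digit '6' (value 6) x 16^1 = 96
  Digit 'd' (value 13) x 16^0 = 13
Sum = 3437

3437


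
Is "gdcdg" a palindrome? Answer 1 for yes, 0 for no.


Input: gdcdg
Reversed: gdcdg
  Compare pos 0 ('g') with pos 4 ('g'): match
  Compare pos 1 ('d') with pos 3 ('d'): match
Result: palindrome

1


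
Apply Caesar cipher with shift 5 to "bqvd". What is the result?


Caesar cipher: shift "bqvd" by 5
  'b' (pos 1) + 5 = pos 6 = 'g'
  'q' (pos 16) + 5 = pos 21 = 'v'
  'v' (pos 21) + 5 = pos 0 = 'a'
  'd' (pos 3) + 5 = pos 8 = 'i'
Result: gvai

gvai


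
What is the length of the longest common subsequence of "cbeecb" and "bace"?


LCS of "cbeecb" and "bace"
DP table:
           b    a    c    e
      0    0    0    0    0
  c   0    0    0    1    1
  b   0    1    1    1    1
  e   0    1    1    1    2
  e   0    1    1    1    2
  c   0    1    1    2    2
  b   0    1    1    2    2
LCS length = dp[6][4] = 2

2


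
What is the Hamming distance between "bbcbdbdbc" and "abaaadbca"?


Comparing "bbcbdbdbc" and "abaaadbca" position by position:
  Position 0: 'b' vs 'a' => differ
  Position 1: 'b' vs 'b' => same
  Position 2: 'c' vs 'a' => differ
  Position 3: 'b' vs 'a' => differ
  Position 4: 'd' vs 'a' => differ
  Position 5: 'b' vs 'd' => differ
  Position 6: 'd' vs 'b' => differ
  Position 7: 'b' vs 'c' => differ
  Position 8: 'c' vs 'a' => differ
Total differences (Hamming distance): 8

8


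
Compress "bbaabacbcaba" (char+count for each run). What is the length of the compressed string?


Input: bbaabacbcaba
Runs:
  'b' x 2 => "b2"
  'a' x 2 => "a2"
  'b' x 1 => "b1"
  'a' x 1 => "a1"
  'c' x 1 => "c1"
  'b' x 1 => "b1"
  'c' x 1 => "c1"
  'a' x 1 => "a1"
  'b' x 1 => "b1"
  'a' x 1 => "a1"
Compressed: "b2a2b1a1c1b1c1a1b1a1"
Compressed length: 20

20


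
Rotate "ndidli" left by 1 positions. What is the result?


Input: "ndidli", rotate left by 1
First 1 characters: "n"
Remaining characters: "didli"
Concatenate remaining + first: "didli" + "n" = "didlin"

didlin


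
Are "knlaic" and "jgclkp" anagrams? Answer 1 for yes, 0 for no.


Strings: "knlaic", "jgclkp"
Sorted first:  acikln
Sorted second: cgjklp
Differ at position 0: 'a' vs 'c' => not anagrams

0


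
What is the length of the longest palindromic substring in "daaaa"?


Input: "daaaa"
Checking substrings for palindromes:
  [1:5] "aaaa" (len 4) => palindrome
  [1:4] "aaa" (len 3) => palindrome
  [2:5] "aaa" (len 3) => palindrome
  [1:3] "aa" (len 2) => palindrome
  [2:4] "aa" (len 2) => palindrome
  [3:5] "aa" (len 2) => palindrome
Longest palindromic substring: "aaaa" with length 4

4


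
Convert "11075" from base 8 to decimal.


Input: "11075" in base 8
Positional expansion:
  Digit '1' (value 1) x 8^4 = 4096
  Digit '1' (value 1) x 8^3 = 512
  Digit '0' (value 0) x 8^2 = 0
  Digit '7' (value 7) x 8^1 = 56
  Digit '5' (value 5) x 8^0 = 5
Sum = 4669

4669


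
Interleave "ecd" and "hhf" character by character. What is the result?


Interleaving "ecd" and "hhf":
  Position 0: 'e' from first, 'h' from second => "eh"
  Position 1: 'c' from first, 'h' from second => "ch"
  Position 2: 'd' from first, 'f' from second => "df"
Result: ehchdf

ehchdf


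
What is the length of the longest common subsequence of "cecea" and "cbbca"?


LCS of "cecea" and "cbbca"
DP table:
           c    b    b    c    a
      0    0    0    0    0    0
  c   0    1    1    1    1    1
  e   0    1    1    1    1    1
  c   0    1    1    1    2    2
  e   0    1    1    1    2    2
  a   0    1    1    1    2    3
LCS length = dp[5][5] = 3

3


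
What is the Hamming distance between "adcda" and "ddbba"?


Comparing "adcda" and "ddbba" position by position:
  Position 0: 'a' vs 'd' => differ
  Position 1: 'd' vs 'd' => same
  Position 2: 'c' vs 'b' => differ
  Position 3: 'd' vs 'b' => differ
  Position 4: 'a' vs 'a' => same
Total differences (Hamming distance): 3

3


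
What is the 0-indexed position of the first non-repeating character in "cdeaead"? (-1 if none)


Input: cdeaead
Character frequencies:
  'a': 2
  'c': 1
  'd': 2
  'e': 2
Scanning left to right for freq == 1:
  Position 0 ('c'): unique! => answer = 0

0


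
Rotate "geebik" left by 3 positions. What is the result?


Input: "geebik", rotate left by 3
First 3 characters: "gee"
Remaining characters: "bik"
Concatenate remaining + first: "bik" + "gee" = "bikgee"

bikgee


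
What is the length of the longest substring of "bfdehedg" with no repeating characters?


Input: "bfdehedg"
Sliding window (track last position of each char):
  Position 0 ('b'): window [0,0] length 1 -- new best
  Position 1 ('f'): window [0,1] length 2 -- new best
  Position 2 ('d'): window [0,2] length 3 -- new best
  Position 3 ('e'): window [0,3] length 4 -- new best
  Position 4 ('h'): window [0,4] length 5 -- new best
  Position 5 ('e'): repeat (last at 3), move window start to 4
  Position 5 ('e'): window [4,5] length 2
  Position 6 ('d'): window [4,6] length 3
  Position 7 ('g'): window [4,7] length 4
Longest substring with no repeats: "bfdeh" with length 5

5


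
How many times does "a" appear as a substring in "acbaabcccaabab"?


Searching for "a" in "acbaabcccaabab"
Scanning each position:
  Position 0: "a" => MATCH
  Position 1: "c" => no
  Position 2: "b" => no
  Position 3: "a" => MATCH
  Position 4: "a" => MATCH
  Position 5: "b" => no
  Position 6: "c" => no
  Position 7: "c" => no
  Position 8: "c" => no
  Position 9: "a" => MATCH
  Position 10: "a" => MATCH
  Position 11: "b" => no
  Position 12: "a" => MATCH
  Position 13: "b" => no
Total occurrences: 6

6


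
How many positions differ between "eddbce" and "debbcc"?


Comparing "eddbce" and "debbcc" position by position:
  Position 0: 'e' vs 'd' => DIFFER
  Position 1: 'd' vs 'e' => DIFFER
  Position 2: 'd' vs 'b' => DIFFER
  Position 3: 'b' vs 'b' => same
  Position 4: 'c' vs 'c' => same
  Position 5: 'e' vs 'c' => DIFFER
Positions that differ: 4

4


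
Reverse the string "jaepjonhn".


Input: jaepjonhn
Reading characters right to left:
  Position 8: 'n'
  Position 7: 'h'
  Position 6: 'n'
  Position 5: 'o'
  Position 4: 'j'
  Position 3: 'p'
  Position 2: 'e'
  Position 1: 'a'
  Position 0: 'j'
Reversed: nhnojpeaj

nhnojpeaj


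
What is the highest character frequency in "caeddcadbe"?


Input: caeddcadbe
Character counts:
  'a': 2
  'b': 1
  'c': 2
  'd': 3
  'e': 2
Maximum frequency: 3

3


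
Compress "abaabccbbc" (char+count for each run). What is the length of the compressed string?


Input: abaabccbbc
Runs:
  'a' x 1 => "a1"
  'b' x 1 => "b1"
  'a' x 2 => "a2"
  'b' x 1 => "b1"
  'c' x 2 => "c2"
  'b' x 2 => "b2"
  'c' x 1 => "c1"
Compressed: "a1b1a2b1c2b2c1"
Compressed length: 14

14


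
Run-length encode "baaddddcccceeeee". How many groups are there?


Input: baaddddcccceeeee
Scanning for consecutive runs:
  Group 1: 'b' x 1 (positions 0-0)
  Group 2: 'a' x 2 (positions 1-2)
  Group 3: 'd' x 4 (positions 3-6)
  Group 4: 'c' x 4 (positions 7-10)
  Group 5: 'e' x 5 (positions 11-15)
Total groups: 5

5


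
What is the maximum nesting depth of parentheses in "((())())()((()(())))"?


Input: "((())())()((()(())))"
Tracking depth:
  Position 0 '(': depth becomes 1
  Position 1 '(': depth becomes 2
  Position 2 '(': depth becomes 3
  Position 3 ')': depth becomes 2
  Position 4 ')': depth becomes 1
  Position 5 '(': depth becomes 2
  Position 6 ')': depth becomes 1
  Position 7 ')': depth becomes 0
  Position 8 '(': depth becomes 1
  Position 9 ')': depth becomes 0
  Position 10 '(': depth becomes 1
  Position 11 '(': depth becomes 2
  Position 12 '(': depth becomes 3
  Position 13 ')': depth becomes 2
  Position 14 '(': depth becomes 3
  Position 15 '(': depth becomes 4
  Position 16 ')': depth becomes 3
  Position 17 ')': depth becomes 2
  Position 18 ')': depth becomes 1
  Position 19 ')': depth becomes 0
Maximum depth reached: 4

4


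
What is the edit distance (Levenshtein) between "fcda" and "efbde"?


Computing edit distance: "fcda" -> "efbde"
DP table:
           e    f    b    d    e
      0    1    2    3    4    5
  f   1    1    1    2    3    4
  c   2    2    2    2    3    4
  d   3    3    3    3    2    3
  a   4    4    4    4    3    3
Edit distance = dp[4][5] = 3

3


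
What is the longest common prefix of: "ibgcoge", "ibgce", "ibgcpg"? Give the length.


Words: ibgcoge, ibgce, ibgcpg
  Position 0: all 'i' => match
  Position 1: all 'b' => match
  Position 2: all 'g' => match
  Position 3: all 'c' => match
  Position 4: ('o', 'e', 'p') => mismatch, stop
LCP = "ibgc" (length 4)

4


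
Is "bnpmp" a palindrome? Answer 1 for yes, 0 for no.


Input: bnpmp
Reversed: pmpnb
  Compare pos 0 ('b') with pos 4 ('p'): MISMATCH
  Compare pos 1 ('n') with pos 3 ('m'): MISMATCH
Result: not a palindrome

0


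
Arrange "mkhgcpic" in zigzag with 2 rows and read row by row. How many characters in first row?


Zigzag "mkhgcpic" into 2 rows:
Placing characters:
  'm' => row 0
  'k' => row 1
  'h' => row 0
  'g' => row 1
  'c' => row 0
  'p' => row 1
  'i' => row 0
  'c' => row 1
Rows:
  Row 0: "mhci"
  Row 1: "kgpc"
First row length: 4

4


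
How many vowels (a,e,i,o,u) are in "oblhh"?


Input: oblhh
Checking each character:
  'o' at position 0: vowel (running total: 1)
  'b' at position 1: consonant
  'l' at position 2: consonant
  'h' at position 3: consonant
  'h' at position 4: consonant
Total vowels: 1

1


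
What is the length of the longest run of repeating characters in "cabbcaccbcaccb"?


Input: "cabbcaccbcaccb"
Scanning for longest run:
  Position 1 ('a'): new char, reset run to 1
  Position 2 ('b'): new char, reset run to 1
  Position 3 ('b'): continues run of 'b', length=2
  Position 4 ('c'): new char, reset run to 1
  Position 5 ('a'): new char, reset run to 1
  Position 6 ('c'): new char, reset run to 1
  Position 7 ('c'): continues run of 'c', length=2
  Position 8 ('b'): new char, reset run to 1
  Position 9 ('c'): new char, reset run to 1
  Position 10 ('a'): new char, reset run to 1
  Position 11 ('c'): new char, reset run to 1
  Position 12 ('c'): continues run of 'c', length=2
  Position 13 ('b'): new char, reset run to 1
Longest run: 'b' with length 2

2


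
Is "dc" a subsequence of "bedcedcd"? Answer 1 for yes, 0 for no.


Check if "dc" is a subsequence of "bedcedcd"
Greedy scan:
  Position 0 ('b'): no match needed
  Position 1 ('e'): no match needed
  Position 2 ('d'): matches sub[0] = 'd'
  Position 3 ('c'): matches sub[1] = 'c'
  Position 4 ('e'): no match needed
  Position 5 ('d'): no match needed
  Position 6 ('c'): no match needed
  Position 7 ('d'): no match needed
All 2 characters matched => is a subsequence

1


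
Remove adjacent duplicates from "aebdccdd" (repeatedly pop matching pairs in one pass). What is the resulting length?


Input: aebdccdd
Stack-based adjacent duplicate removal:
  Read 'a': push. Stack: a
  Read 'e': push. Stack: ae
  Read 'b': push. Stack: aeb
  Read 'd': push. Stack: aebd
  Read 'c': push. Stack: aebdc
  Read 'c': matches stack top 'c' => pop. Stack: aebd
  Read 'd': matches stack top 'd' => pop. Stack: aeb
  Read 'd': push. Stack: aebd
Final stack: "aebd" (length 4)

4


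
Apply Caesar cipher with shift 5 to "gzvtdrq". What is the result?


Caesar cipher: shift "gzvtdrq" by 5
  'g' (pos 6) + 5 = pos 11 = 'l'
  'z' (pos 25) + 5 = pos 4 = 'e'
  'v' (pos 21) + 5 = pos 0 = 'a'
  't' (pos 19) + 5 = pos 24 = 'y'
  'd' (pos 3) + 5 = pos 8 = 'i'
  'r' (pos 17) + 5 = pos 22 = 'w'
  'q' (pos 16) + 5 = pos 21 = 'v'
Result: leayiwv

leayiwv


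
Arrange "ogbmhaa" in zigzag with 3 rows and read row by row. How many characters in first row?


Zigzag "ogbmhaa" into 3 rows:
Placing characters:
  'o' => row 0
  'g' => row 1
  'b' => row 2
  'm' => row 1
  'h' => row 0
  'a' => row 1
  'a' => row 2
Rows:
  Row 0: "oh"
  Row 1: "gma"
  Row 2: "ba"
First row length: 2

2


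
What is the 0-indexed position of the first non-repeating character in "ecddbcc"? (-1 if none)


Input: ecddbcc
Character frequencies:
  'b': 1
  'c': 3
  'd': 2
  'e': 1
Scanning left to right for freq == 1:
  Position 0 ('e'): unique! => answer = 0

0


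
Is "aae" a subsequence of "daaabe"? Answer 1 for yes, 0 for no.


Check if "aae" is a subsequence of "daaabe"
Greedy scan:
  Position 0 ('d'): no match needed
  Position 1 ('a'): matches sub[0] = 'a'
  Position 2 ('a'): matches sub[1] = 'a'
  Position 3 ('a'): no match needed
  Position 4 ('b'): no match needed
  Position 5 ('e'): matches sub[2] = 'e'
All 3 characters matched => is a subsequence

1


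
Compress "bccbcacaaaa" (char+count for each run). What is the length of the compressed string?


Input: bccbcacaaaa
Runs:
  'b' x 1 => "b1"
  'c' x 2 => "c2"
  'b' x 1 => "b1"
  'c' x 1 => "c1"
  'a' x 1 => "a1"
  'c' x 1 => "c1"
  'a' x 4 => "a4"
Compressed: "b1c2b1c1a1c1a4"
Compressed length: 14

14


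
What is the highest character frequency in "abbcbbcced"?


Input: abbcbbcced
Character counts:
  'a': 1
  'b': 4
  'c': 3
  'd': 1
  'e': 1
Maximum frequency: 4

4


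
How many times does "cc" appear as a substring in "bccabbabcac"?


Searching for "cc" in "bccabbabcac"
Scanning each position:
  Position 0: "bc" => no
  Position 1: "cc" => MATCH
  Position 2: "ca" => no
  Position 3: "ab" => no
  Position 4: "bb" => no
  Position 5: "ba" => no
  Position 6: "ab" => no
  Position 7: "bc" => no
  Position 8: "ca" => no
  Position 9: "ac" => no
Total occurrences: 1

1


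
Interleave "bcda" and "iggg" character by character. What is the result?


Interleaving "bcda" and "iggg":
  Position 0: 'b' from first, 'i' from second => "bi"
  Position 1: 'c' from first, 'g' from second => "cg"
  Position 2: 'd' from first, 'g' from second => "dg"
  Position 3: 'a' from first, 'g' from second => "ag"
Result: bicgdgag

bicgdgag


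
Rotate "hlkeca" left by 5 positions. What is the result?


Input: "hlkeca", rotate left by 5
First 5 characters: "hlkec"
Remaining characters: "a"
Concatenate remaining + first: "a" + "hlkec" = "ahlkec"

ahlkec


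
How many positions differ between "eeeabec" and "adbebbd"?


Comparing "eeeabec" and "adbebbd" position by position:
  Position 0: 'e' vs 'a' => DIFFER
  Position 1: 'e' vs 'd' => DIFFER
  Position 2: 'e' vs 'b' => DIFFER
  Position 3: 'a' vs 'e' => DIFFER
  Position 4: 'b' vs 'b' => same
  Position 5: 'e' vs 'b' => DIFFER
  Position 6: 'c' vs 'd' => DIFFER
Positions that differ: 6

6


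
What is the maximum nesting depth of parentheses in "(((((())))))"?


Input: "(((((())))))"
Tracking depth:
  Position 0 '(': depth becomes 1
  Position 1 '(': depth becomes 2
  Position 2 '(': depth becomes 3
  Position 3 '(': depth becomes 4
  Position 4 '(': depth becomes 5
  Position 5 '(': depth becomes 6
  Position 6 ')': depth becomes 5
  Position 7 ')': depth becomes 4
  Position 8 ')': depth becomes 3
  Position 9 ')': depth becomes 2
  Position 10 ')': depth becomes 1
  Position 11 ')': depth becomes 0
Maximum depth reached: 6

6


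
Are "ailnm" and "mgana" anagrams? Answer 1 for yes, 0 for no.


Strings: "ailnm", "mgana"
Sorted first:  ailmn
Sorted second: aagmn
Differ at position 1: 'i' vs 'a' => not anagrams

0


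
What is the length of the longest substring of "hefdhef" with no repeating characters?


Input: "hefdhef"
Sliding window (track last position of each char):
  Position 0 ('h'): window [0,0] length 1 -- new best
  Position 1 ('e'): window [0,1] length 2 -- new best
  Position 2 ('f'): window [0,2] length 3 -- new best
  Position 3 ('d'): window [0,3] length 4 -- new best
  Position 4 ('h'): repeat (last at 0), move window start to 1
  Position 4 ('h'): window [1,4] length 4
  Position 5 ('e'): repeat (last at 1), move window start to 2
  Position 5 ('e'): window [2,5] length 4
  Position 6 ('f'): repeat (last at 2), move window start to 3
  Position 6 ('f'): window [3,6] length 4
Longest substring with no repeats: "hefd" with length 4

4


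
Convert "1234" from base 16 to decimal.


Input: "1234" in base 16
Positional expansion:
  Digit '1' (value 1) x 16^3 = 4096
  Digit '2' (value 2) x 16^2 = 512
  Digit '3' (value 3) x 16^1 = 48
  Digit '4' (value 4) x 16^0 = 4
Sum = 4660

4660


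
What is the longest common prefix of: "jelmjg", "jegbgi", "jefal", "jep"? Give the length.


Words: jelmjg, jegbgi, jefal, jep
  Position 0: all 'j' => match
  Position 1: all 'e' => match
  Position 2: ('l', 'g', 'f', 'p') => mismatch, stop
LCP = "je" (length 2)

2
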